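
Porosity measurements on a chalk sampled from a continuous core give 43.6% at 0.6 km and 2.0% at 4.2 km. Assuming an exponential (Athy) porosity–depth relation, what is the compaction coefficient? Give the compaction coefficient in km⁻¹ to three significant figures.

Athy: n(d) = n₀ e^(−cd) ⇒ n₁/n₂ = e^{c(d₂−d₁)} ⇒ c = ln(n₁/n₂)/(d₂−d₁)
c = ln(0.436/0.02) / (4.2 − 0.6) = ln(21.8) / 3.6 = 3.0819 / 3.6 = 0.8561 km⁻¹

0.856 km⁻¹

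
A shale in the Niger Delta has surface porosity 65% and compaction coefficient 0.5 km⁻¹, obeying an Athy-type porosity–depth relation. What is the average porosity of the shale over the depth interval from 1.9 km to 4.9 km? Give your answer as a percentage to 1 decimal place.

⟨n⟩ = (1/(Z₂−Z₁)) ∫ n₀ e^(−kZ) dZ = n₀·(e^(−k·Z₁) − e^(−k·Z₂)) / (k·(Z₂−Z₁))
e^(−0.5×1.9) = 0.3867; e^(−0.5×4.9) = 0.0863
⟨n⟩ = 0.65 × (0.3867 − 0.0863) / (0.5 × 3) = 0.65 × 0.2003 = 0.1302

13.0%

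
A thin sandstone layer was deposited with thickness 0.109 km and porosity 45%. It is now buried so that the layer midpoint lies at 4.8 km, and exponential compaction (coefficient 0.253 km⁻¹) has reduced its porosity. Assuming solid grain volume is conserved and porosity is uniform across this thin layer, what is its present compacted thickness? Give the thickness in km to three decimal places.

Porosity at 4.8 km: n = 0.45·exp(−0.253×4.8) = 0.1336
Solid-volume conservation: h(1−n) = h₀(1−n₀) ⇒ h = h₀·(1−n₀)/(1−n)
h = 0.109 × (1 − 0.45)/(1 − 0.1336) = 0.109 × 0.6348 = 0.0692 km

0.069 km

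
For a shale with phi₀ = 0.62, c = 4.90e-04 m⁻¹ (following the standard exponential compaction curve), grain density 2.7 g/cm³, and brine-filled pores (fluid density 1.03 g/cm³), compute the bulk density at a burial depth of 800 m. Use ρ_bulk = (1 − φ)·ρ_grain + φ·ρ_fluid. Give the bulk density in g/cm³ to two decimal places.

Working in km (1 km = 1000 m; c in km⁻¹ = c in m⁻¹ × 1000):
Porosity at depth: phi = 0.62·exp(−0.49×0.8) = 0.62×0.6757 = 0.4189
Bulk density: ρ_b = (1−phi)ρ_g + phi·ρ_f = 0.5811×2.7 + 0.4189×1.03
       = 1.569 + 0.432 = 2.000 g/cm³

2.00 g/cm³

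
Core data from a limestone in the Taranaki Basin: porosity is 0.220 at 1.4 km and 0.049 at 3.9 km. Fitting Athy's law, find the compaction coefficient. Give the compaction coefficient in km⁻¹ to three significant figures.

0.601 km⁻¹

Athy: φ(d) = φ₀ e^(−βd) ⇒ φ₁/φ₂ = e^{β(d₂−d₁)} ⇒ β = ln(φ₁/φ₂)/(d₂−d₁)
β = ln(0.22/0.049) / (3.9 − 1.4) = ln(4.49) / 2.5 = 1.5018 / 2.5 = 0.6007 km⁻¹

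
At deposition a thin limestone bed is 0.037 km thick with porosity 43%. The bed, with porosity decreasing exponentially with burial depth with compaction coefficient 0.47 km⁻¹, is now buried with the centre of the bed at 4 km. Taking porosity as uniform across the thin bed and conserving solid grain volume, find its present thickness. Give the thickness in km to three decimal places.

Porosity at 4 km: phi = 0.43·exp(−0.47×4) = 0.0656
Solid-volume conservation: h(1−phi) = h₀(1−phi₀) ⇒ h = h₀·(1−phi₀)/(1−phi)
h = 0.037 × (1 − 0.43)/(1 − 0.0656) = 0.037 × 0.6100 = 0.0226 km

0.023 km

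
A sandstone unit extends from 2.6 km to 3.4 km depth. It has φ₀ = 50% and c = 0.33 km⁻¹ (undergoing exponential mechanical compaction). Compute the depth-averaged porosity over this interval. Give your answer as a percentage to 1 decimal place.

⟨φ⟩ = (1/(z₂−z₁)) ∫ φ₀ e^(−cz) dz = φ₀·(e^(−c·z₁) − e^(−c·z₂)) / (c·(z₂−z₁))
e^(−0.33×2.6) = 0.4240; e^(−0.33×3.4) = 0.3256
⟨φ⟩ = 0.5 × (0.4240 − 0.3256) / (0.33 × 0.8) = 0.5 × 0.3727 = 0.1863

18.6%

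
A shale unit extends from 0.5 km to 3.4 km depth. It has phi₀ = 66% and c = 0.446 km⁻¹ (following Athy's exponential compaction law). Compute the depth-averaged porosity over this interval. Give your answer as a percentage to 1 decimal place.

⟨phi⟩ = (1/(Z₂−Z₁)) ∫ phi₀ e^(−cZ) dZ = phi₀·(e^(−c·Z₁) − e^(−c·Z₂)) / (c·(Z₂−Z₁))
e^(−0.446×0.5) = 0.8001; e^(−0.446×3.4) = 0.2195
⟨phi⟩ = 0.66 × (0.8001 − 0.2195) / (0.446 × 2.9) = 0.66 × 0.4489 = 0.2963

29.6%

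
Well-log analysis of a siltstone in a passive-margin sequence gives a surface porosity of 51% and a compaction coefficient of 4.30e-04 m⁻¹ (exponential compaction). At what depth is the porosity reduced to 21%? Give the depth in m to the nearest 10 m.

Working in km (1 km = 1000 m; k in km⁻¹ = k in m⁻¹ × 1000):
Invert Athy's law: z = ln(phi₀/phi) / k
z = ln(0.51/0.21) / 0.43 = ln(2.429) / 0.43 = 0.8873 / 0.43 = 2.063 km

2060 m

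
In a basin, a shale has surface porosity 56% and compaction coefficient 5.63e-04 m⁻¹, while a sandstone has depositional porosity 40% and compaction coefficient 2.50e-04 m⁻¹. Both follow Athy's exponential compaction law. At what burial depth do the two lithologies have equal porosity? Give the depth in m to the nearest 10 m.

1070 m

Working in km (1 km = 1000 m; k in km⁻¹ = k in m⁻¹ × 1000):
Set φ₀ₐ e^(−kₐz) = φ₀ᵦ e^(−kᵦz) ⇒ ln(φ₀ₐ/φ₀ᵦ) = (kₐ − kᵦ)·z
z = ln(0.56/0.4) / (0.563 − 0.25) = 0.3365 / 0.313 = 1.075 km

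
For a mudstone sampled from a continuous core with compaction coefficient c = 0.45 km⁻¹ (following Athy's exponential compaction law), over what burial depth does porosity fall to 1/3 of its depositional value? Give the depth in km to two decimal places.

phi/phi₀ = 1/3 ⇒ exp(−c·Z) = 1/3 ⇒ Z = ln(3) / c
Z = 1.0986 / 0.45 = 2.441 km

2.44 km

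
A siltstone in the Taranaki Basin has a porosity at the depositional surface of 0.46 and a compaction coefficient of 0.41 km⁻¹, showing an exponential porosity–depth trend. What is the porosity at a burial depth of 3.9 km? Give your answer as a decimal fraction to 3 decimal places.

0.093

φ = φ₀·exp(−k·Z) = 0.46 × exp(−0.41 × 3.9) = 0.46 × exp(−1.599)
  = 0.46 × 0.2021 = 0.0930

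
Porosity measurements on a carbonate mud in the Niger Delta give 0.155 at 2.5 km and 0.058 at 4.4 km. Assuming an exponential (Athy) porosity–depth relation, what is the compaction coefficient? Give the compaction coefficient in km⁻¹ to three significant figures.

Athy: φ(z) = φ₀ e^(−kz) ⇒ φ₁/φ₂ = e^{k(z₂−z₁)} ⇒ k = ln(φ₁/φ₂)/(z₂−z₁)
k = ln(0.155/0.058) / (4.4 − 2.5) = ln(2.672) / 1.9 = 0.9830 / 1.9 = 0.5174 km⁻¹

0.517 km⁻¹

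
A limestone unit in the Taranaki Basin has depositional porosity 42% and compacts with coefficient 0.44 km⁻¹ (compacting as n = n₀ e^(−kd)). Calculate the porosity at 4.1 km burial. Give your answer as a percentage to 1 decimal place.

n = n₀·exp(−k·d) = 0.42 × exp(−0.44 × 4.1) = 0.42 × exp(−1.804)
  = 0.42 × 0.1646 = 0.0691

6.9%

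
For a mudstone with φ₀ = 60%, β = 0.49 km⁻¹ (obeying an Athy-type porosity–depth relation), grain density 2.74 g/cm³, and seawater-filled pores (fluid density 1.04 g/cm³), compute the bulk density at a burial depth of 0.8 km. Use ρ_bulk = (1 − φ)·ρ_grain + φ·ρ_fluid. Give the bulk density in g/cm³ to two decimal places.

2.05 g/cm³

Porosity at depth: φ = 0.6·exp(−0.49×0.8) = 0.6×0.6757 = 0.4054
Bulk density: ρ_b = (1−φ)ρ_g + φ·ρ_f = 0.5946×2.74 + 0.4054×1.04
       = 1.629 + 0.422 = 2.051 g/cm³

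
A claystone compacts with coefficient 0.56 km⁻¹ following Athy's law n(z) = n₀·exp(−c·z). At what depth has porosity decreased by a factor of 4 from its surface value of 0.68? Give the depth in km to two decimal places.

n/n₀ = 1/4 ⇒ exp(−c·z) = 1/4 ⇒ z = ln(4) / c
z = 1.3863 / 0.56 = 2.476 km

2.48 km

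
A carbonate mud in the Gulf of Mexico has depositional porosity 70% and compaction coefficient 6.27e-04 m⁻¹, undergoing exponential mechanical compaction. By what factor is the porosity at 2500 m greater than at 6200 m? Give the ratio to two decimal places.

Working in km (1 km = 1000 m; c in km⁻¹ = c in m⁻¹ × 1000):
phi(z₁)/phi(z₂) = e^(−c·z₁)/e^(−c·z₂) = e^{c(z₂−z₁)}
= exp(0.627 × 3.7) = exp(2.32) = 10.1747

10.17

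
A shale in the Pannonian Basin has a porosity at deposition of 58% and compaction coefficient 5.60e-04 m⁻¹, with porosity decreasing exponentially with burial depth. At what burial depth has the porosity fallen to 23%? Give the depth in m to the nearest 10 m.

1650 m

Working in km (1 km = 1000 m; c in km⁻¹ = c in m⁻¹ × 1000):
Invert Athy's law: Z = ln(phi₀/phi) / c
Z = ln(0.58/0.23) / 0.56 = ln(2.522) / 0.56 = 0.9249 / 0.56 = 1.652 km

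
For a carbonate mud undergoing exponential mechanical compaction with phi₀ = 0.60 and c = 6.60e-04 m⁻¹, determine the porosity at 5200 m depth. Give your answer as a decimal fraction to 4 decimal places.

0.0194

Working in km (1 km = 1000 m; c in km⁻¹ = c in m⁻¹ × 1000):
phi = phi₀·exp(−c·Z) = 0.6 × exp(−0.66 × 5.2) = 0.6 × exp(−3.432)
  = 0.6 × 0.0323 = 0.0194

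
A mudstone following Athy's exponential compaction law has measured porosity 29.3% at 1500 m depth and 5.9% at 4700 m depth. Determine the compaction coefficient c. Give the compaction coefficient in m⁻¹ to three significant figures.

Working in km (1 km = 1000 m; c in km⁻¹ = c in m⁻¹ × 1000):
Athy: n(d) = n₀ e^(−cd) ⇒ n₁/n₂ = e^{c(d₂−d₁)} ⇒ c = ln(n₁/n₂)/(d₂−d₁)
c = ln(0.293/0.059) / (4.7 − 1.5) = ln(4.966) / 3.2 = 1.6026 / 3.2 = 0.5008 km⁻¹

0.000501 m⁻¹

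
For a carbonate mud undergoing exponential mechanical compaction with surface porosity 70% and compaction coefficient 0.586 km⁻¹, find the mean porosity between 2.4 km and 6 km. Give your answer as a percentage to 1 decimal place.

7.1%

⟨φ⟩ = (1/(z₂−z₁)) ∫ φ₀ e^(−cz) dz = φ₀·(e^(−c·z₁) − e^(−c·z₂)) / (c·(z₂−z₁))
e^(−0.586×2.4) = 0.2450; e^(−0.586×6) = 0.0297
⟨φ⟩ = 0.7 × (0.2450 − 0.0297) / (0.586 × 3.6) = 0.7 × 0.1021 = 0.0714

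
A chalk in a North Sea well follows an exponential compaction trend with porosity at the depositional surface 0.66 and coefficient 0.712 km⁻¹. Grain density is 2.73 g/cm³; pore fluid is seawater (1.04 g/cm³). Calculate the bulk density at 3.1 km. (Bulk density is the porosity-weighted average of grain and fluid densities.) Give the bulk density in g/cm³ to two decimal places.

Porosity at depth: n = 0.66·exp(−0.712×3.1) = 0.66×0.1100 = 0.0726
Bulk density: ρ_b = (1−n)ρ_g + n·ρ_f = 0.9274×2.73 + 0.0726×1.04
       = 2.532 + 0.076 = 2.607 g/cm³

2.61 g/cm³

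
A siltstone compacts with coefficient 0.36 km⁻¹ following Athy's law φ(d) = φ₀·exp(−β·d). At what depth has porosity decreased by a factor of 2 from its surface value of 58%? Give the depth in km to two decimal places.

φ/φ₀ = 1/2 ⇒ exp(−β·d) = 1/2 ⇒ d = ln(2) / β
d = 0.6931 / 0.36 = 1.925 km

1.93 km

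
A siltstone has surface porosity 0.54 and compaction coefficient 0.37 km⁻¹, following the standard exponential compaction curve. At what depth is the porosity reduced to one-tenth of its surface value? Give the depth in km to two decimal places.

6.22 km

n/n₀ = 1/10 ⇒ exp(−β·d) = 1/10 ⇒ d = ln(10) / β
d = 2.3026 / 0.37 = 6.223 km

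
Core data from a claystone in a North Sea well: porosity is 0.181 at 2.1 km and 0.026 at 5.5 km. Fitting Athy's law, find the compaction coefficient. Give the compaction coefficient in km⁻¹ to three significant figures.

Athy: φ(Z) = φ₀ e^(−βZ) ⇒ φ₁/φ₂ = e^{β(Z₂−Z₁)} ⇒ β = ln(φ₁/φ₂)/(Z₂−Z₁)
β = ln(0.181/0.026) / (5.5 − 2.1) = ln(6.962) / 3.4 = 1.9404 / 3.4 = 0.5707 km⁻¹

0.571 km⁻¹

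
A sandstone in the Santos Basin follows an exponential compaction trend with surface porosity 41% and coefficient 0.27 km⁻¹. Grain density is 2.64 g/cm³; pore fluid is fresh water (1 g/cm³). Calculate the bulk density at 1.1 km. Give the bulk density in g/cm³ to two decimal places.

2.14 g/cm³

Porosity at depth: phi = 0.41·exp(−0.27×1.1) = 0.41×0.7430 = 0.3046
Bulk density: ρ_b = (1−phi)ρ_g + phi·ρ_f = 0.6954×2.64 + 0.3046×1
       = 1.836 + 0.305 = 2.140 g/cm³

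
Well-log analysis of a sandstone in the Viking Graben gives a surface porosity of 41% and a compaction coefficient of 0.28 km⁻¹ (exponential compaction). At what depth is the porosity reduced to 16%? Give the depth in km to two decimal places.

Invert Athy's law: d = ln(n₀/n) / k
d = ln(0.41/0.16) / 0.28 = ln(2.562) / 0.28 = 0.9410 / 0.28 = 3.361 km

3.36 km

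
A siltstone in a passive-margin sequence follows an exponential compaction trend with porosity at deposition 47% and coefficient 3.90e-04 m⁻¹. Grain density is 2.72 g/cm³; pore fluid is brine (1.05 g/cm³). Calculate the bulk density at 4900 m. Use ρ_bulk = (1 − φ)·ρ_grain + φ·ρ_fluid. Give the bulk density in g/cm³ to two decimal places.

2.60 g/cm³

Working in km (1 km = 1000 m; c in km⁻¹ = c in m⁻¹ × 1000):
Porosity at depth: φ = 0.47·exp(−0.39×4.9) = 0.47×0.1479 = 0.0695
Bulk density: ρ_b = (1−φ)ρ_g + φ·ρ_f = 0.9305×2.72 + 0.0695×1.05
       = 2.531 + 0.073 = 2.604 g/cm³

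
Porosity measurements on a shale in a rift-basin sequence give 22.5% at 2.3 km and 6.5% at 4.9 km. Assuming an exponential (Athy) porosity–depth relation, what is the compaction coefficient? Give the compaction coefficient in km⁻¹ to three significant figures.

0.478 km⁻¹

Athy: n(d) = n₀ e^(−cd) ⇒ n₁/n₂ = e^{c(d₂−d₁)} ⇒ c = ln(n₁/n₂)/(d₂−d₁)
c = ln(0.225/0.065) / (4.9 − 2.3) = ln(3.462) / 2.6 = 1.2417 / 2.6 = 0.4776 km⁻¹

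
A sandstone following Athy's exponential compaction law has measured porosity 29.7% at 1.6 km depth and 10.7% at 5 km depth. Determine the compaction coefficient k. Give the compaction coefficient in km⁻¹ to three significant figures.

Athy: φ(z) = φ₀ e^(−kz) ⇒ φ₁/φ₂ = e^{k(z₂−z₁)} ⇒ k = ln(φ₁/φ₂)/(z₂−z₁)
k = ln(0.297/0.107) / (5 − 1.6) = ln(2.776) / 3.4 = 1.0209 / 3.4 = 0.3003 km⁻¹

0.300 km⁻¹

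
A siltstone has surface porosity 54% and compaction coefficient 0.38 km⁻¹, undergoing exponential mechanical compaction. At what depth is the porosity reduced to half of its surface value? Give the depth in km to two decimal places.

1.82 km

n/n₀ = 1/2 ⇒ exp(−c·z) = 1/2 ⇒ z = ln(2) / c
z = 0.6931 / 0.38 = 1.824 km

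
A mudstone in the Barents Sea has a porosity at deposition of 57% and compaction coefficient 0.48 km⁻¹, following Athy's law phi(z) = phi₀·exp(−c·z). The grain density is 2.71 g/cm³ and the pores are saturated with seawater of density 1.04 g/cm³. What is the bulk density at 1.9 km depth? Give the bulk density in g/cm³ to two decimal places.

Porosity at depth: phi = 0.57·exp(−0.48×1.9) = 0.57×0.4017 = 0.2290
Bulk density: ρ_b = (1−phi)ρ_g + phi·ρ_f = 0.7710×2.71 + 0.2290×1.04
       = 2.089 + 0.238 = 2.328 g/cm³

2.33 g/cm³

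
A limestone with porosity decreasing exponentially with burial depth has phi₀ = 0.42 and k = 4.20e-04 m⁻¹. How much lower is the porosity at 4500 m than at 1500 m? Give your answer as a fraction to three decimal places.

Working in km (1 km = 1000 m; k in km⁻¹ = k in m⁻¹ × 1000):
phi(1.5) = 0.42·e^(−0.42×1.5) = 0.2237
phi(4.5) = 0.42·e^(−0.42×4.5) = 0.0635
Δphi = 0.2237 − 0.0635 = 0.1602

0.160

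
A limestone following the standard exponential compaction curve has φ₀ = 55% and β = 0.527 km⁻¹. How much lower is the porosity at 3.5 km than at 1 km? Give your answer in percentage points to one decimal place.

φ(1) = 0.55·e^(−0.527×1) = 0.3247
φ(3.5) = 0.55·e^(−0.527×3.5) = 0.0870
Δφ = 0.3247 − 0.0870 = 0.2377

23.8 percentage points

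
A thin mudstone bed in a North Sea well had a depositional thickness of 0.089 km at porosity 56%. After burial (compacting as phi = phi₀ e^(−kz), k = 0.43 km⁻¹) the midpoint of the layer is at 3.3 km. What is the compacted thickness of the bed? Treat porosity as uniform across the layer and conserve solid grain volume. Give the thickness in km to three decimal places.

0.045 km

Porosity at 3.3 km: phi = 0.56·exp(−0.43×3.3) = 0.1355
Solid-volume conservation: h(1−phi) = h₀(1−phi₀) ⇒ h = h₀·(1−phi₀)/(1−phi)
h = 0.089 × (1 − 0.56)/(1 − 0.1355) = 0.089 × 0.5090 = 0.0453 km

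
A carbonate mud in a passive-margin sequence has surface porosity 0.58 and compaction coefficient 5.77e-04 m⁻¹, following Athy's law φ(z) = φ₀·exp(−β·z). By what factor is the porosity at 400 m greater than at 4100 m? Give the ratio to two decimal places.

Working in km (1 km = 1000 m; β in km⁻¹ = β in m⁻¹ × 1000):
φ(z₁)/φ(z₂) = e^(−β·z₁)/e^(−β·z₂) = e^{β(z₂−z₁)}
= exp(0.577 × 3.7) = exp(2.135) = 8.4562

8.46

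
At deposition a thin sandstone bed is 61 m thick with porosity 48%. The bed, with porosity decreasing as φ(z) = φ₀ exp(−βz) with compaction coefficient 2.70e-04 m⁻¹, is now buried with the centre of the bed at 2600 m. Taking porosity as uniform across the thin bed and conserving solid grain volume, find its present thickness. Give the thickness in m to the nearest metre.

42 m

Working in km (1 km = 1000 m; β in km⁻¹ = β in m⁻¹ × 1000):
Porosity at 2.6 km: φ = 0.48·exp(−0.27×2.6) = 0.2379
Solid-volume conservation: h(1−φ) = h₀(1−φ₀) ⇒ h = h₀·(1−φ₀)/(1−φ)
h = 0.061 × (1 − 0.48)/(1 − 0.2379) = 0.061 × 0.6823 = 0.0416 km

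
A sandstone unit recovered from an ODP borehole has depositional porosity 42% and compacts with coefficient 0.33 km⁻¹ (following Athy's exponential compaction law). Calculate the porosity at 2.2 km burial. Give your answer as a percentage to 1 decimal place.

20.3%

n = n₀·exp(−β·z) = 0.42 × exp(−0.33 × 2.2) = 0.42 × exp(−0.726)
  = 0.42 × 0.4838 = 0.2032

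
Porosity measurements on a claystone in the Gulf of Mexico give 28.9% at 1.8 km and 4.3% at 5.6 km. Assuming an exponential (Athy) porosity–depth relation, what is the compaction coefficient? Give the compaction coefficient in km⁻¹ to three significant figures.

Athy: phi(d) = phi₀ e^(−βd) ⇒ phi₁/phi₂ = e^{β(d₂−d₁)} ⇒ β = ln(phi₁/phi₂)/(d₂−d₁)
β = ln(0.289/0.043) / (5.6 − 1.8) = ln(6.721) / 3.8 = 1.9052 / 3.8 = 0.5014 km⁻¹

0.501 km⁻¹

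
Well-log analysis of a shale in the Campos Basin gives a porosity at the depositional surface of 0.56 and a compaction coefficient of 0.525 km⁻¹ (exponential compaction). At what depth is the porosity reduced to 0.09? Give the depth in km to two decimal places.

3.48 km

Invert Athy's law: d = ln(φ₀/φ) / β
d = ln(0.56/0.09) / 0.525 = ln(6.222) / 0.525 = 1.8281 / 0.525 = 3.482 km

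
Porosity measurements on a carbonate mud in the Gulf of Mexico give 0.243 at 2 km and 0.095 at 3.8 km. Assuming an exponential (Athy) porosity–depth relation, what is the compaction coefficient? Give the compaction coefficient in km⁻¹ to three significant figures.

0.522 km⁻¹

Athy: phi(d) = phi₀ e^(−cd) ⇒ phi₁/phi₂ = e^{c(d₂−d₁)} ⇒ c = ln(phi₁/phi₂)/(d₂−d₁)
c = ln(0.243/0.095) / (3.8 − 2) = ln(2.558) / 1.8 = 0.9392 / 1.8 = 0.5218 km⁻¹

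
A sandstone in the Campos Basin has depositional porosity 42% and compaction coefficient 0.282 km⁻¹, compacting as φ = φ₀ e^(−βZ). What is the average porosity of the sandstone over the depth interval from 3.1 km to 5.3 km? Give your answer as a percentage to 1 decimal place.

⟨φ⟩ = (1/(Z₂−Z₁)) ∫ φ₀ e^(−βZ) dZ = φ₀·(e^(−β·Z₁) − e^(−β·Z₂)) / (β·(Z₂−Z₁))
e^(−0.282×3.1) = 0.4172; e^(−0.282×5.3) = 0.2243
⟨φ⟩ = 0.42 × (0.4172 − 0.2243) / (0.282 × 2.2) = 0.42 × 0.3109 = 0.1306

13.1%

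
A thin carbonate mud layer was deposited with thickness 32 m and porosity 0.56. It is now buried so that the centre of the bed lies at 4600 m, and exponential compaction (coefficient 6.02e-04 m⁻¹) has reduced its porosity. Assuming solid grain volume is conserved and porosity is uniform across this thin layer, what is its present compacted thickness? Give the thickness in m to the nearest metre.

15 m

Working in km (1 km = 1000 m; k in km⁻¹ = k in m⁻¹ × 1000):
Porosity at 4.6 km: φ = 0.56·exp(−0.602×4.6) = 0.0351
Solid-volume conservation: h(1−φ) = h₀(1−φ₀) ⇒ h = h₀·(1−φ₀)/(1−φ)
h = 0.032 × (1 − 0.56)/(1 − 0.0351) = 0.032 × 0.4560 = 0.0146 km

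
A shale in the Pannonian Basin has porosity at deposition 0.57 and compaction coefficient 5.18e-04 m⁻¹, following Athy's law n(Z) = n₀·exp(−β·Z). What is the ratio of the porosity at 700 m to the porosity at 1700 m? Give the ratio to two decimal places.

Working in km (1 km = 1000 m; β in km⁻¹ = β in m⁻¹ × 1000):
n(Z₁)/n(Z₂) = e^(−β·Z₁)/e^(−β·Z₂) = e^{β(Z₂−Z₁)}
= exp(0.518 × 1) = exp(0.518) = 1.6787

1.68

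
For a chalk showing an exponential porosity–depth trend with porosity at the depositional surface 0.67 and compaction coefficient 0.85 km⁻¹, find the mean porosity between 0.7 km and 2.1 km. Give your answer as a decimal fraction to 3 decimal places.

0.216

⟨n⟩ = (1/(d₂−d₁)) ∫ n₀ e^(−βd) dd = n₀·(e^(−β·d₁) − e^(−β·d₂)) / (β·(d₂−d₁))
e^(−0.85×0.7) = 0.5516; e^(−0.85×2.1) = 0.1678
⟨n⟩ = 0.67 × (0.5516 − 0.1678) / (0.85 × 1.4) = 0.67 × 0.3225 = 0.2161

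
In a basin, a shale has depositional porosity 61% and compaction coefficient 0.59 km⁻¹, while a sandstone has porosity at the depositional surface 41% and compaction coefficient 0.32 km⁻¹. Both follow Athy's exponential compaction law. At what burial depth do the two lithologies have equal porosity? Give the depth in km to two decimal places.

Set phi₀ₐ e^(−kₐz) = phi₀ᵦ e^(−kᵦz) ⇒ ln(phi₀ₐ/phi₀ᵦ) = (kₐ − kᵦ)·z
z = ln(0.61/0.41) / (0.59 − 0.32) = 0.3973 / 0.27 = 1.471 km

1.47 km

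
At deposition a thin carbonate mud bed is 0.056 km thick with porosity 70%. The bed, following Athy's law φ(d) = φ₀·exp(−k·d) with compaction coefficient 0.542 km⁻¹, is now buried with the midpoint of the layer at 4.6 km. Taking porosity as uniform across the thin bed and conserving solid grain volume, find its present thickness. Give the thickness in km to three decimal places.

0.018 km

Porosity at 4.6 km: φ = 0.7·exp(−0.542×4.6) = 0.0579
Solid-volume conservation: h(1−φ) = h₀(1−φ₀) ⇒ h = h₀·(1−φ₀)/(1−φ)
h = 0.056 × (1 − 0.7)/(1 − 0.0579) = 0.056 × 0.3184 = 0.0178 km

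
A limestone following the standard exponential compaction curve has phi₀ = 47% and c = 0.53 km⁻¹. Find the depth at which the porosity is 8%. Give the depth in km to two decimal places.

3.34 km

Invert Athy's law: d = ln(phi₀/phi) / c
d = ln(0.47/0.08) / 0.53 = ln(5.875) / 0.53 = 1.7707 / 0.53 = 3.341 km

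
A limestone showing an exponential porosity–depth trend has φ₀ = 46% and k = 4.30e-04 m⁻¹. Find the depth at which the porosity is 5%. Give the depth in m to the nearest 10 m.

5160 m

Working in km (1 km = 1000 m; k in km⁻¹ = k in m⁻¹ × 1000):
Invert Athy's law: Z = ln(φ₀/φ) / k
Z = ln(0.46/0.05) / 0.43 = ln(9.2) / 0.43 = 2.2192 / 0.43 = 5.161 km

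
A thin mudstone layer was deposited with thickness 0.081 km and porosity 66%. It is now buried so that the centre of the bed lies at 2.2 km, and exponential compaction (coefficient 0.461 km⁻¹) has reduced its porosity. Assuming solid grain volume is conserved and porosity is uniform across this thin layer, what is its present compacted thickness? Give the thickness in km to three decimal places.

Porosity at 2.2 km: n = 0.66·exp(−0.461×2.2) = 0.2394
Solid-volume conservation: h(1−n) = h₀(1−n₀) ⇒ h = h₀·(1−n₀)/(1−n)
h = 0.081 × (1 − 0.66)/(1 − 0.2394) = 0.081 × 0.4470 = 0.0362 km

0.036 km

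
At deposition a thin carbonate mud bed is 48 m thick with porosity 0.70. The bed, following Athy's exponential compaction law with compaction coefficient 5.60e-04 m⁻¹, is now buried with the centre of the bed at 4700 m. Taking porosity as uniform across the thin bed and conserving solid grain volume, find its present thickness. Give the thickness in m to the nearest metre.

Working in km (1 km = 1000 m; k in km⁻¹ = k in m⁻¹ × 1000):
Porosity at 4.7 km: phi = 0.7·exp(−0.56×4.7) = 0.0504
Solid-volume conservation: h(1−phi) = h₀(1−phi₀) ⇒ h = h₀·(1−phi₀)/(1−phi)
h = 0.048 × (1 − 0.7)/(1 − 0.0504) = 0.048 × 0.3159 = 0.0152 km

15 m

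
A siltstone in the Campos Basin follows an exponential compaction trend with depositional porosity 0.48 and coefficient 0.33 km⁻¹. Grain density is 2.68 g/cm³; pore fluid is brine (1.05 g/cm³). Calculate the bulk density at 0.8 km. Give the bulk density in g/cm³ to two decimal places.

2.08 g/cm³

Porosity at depth: phi = 0.48·exp(−0.33×0.8) = 0.48×0.7680 = 0.3686
Bulk density: ρ_b = (1−phi)ρ_g + phi·ρ_f = 0.6314×2.68 + 0.3686×1.05
       = 1.692 + 0.387 = 2.079 g/cm³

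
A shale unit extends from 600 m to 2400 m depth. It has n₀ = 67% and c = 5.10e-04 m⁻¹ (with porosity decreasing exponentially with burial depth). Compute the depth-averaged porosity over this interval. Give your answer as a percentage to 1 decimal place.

32.3%

Working in km (1 km = 1000 m; c in km⁻¹ = c in m⁻¹ × 1000):
⟨n⟩ = (1/(Z₂−Z₁)) ∫ n₀ e^(−cZ) dZ = n₀·(e^(−c·Z₁) − e^(−c·Z₂)) / (c·(Z₂−Z₁))
e^(−0.51×0.6) = 0.7364; e^(−0.51×2.4) = 0.2941
⟨n⟩ = 0.67 × (0.7364 − 0.2941) / (0.51 × 1.8) = 0.67 × 0.4818 = 0.3228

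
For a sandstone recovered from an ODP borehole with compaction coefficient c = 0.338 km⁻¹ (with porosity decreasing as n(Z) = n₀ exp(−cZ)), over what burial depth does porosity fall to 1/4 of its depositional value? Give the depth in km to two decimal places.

n/n₀ = 1/4 ⇒ exp(−c·Z) = 1/4 ⇒ Z = ln(4) / c
Z = 1.3863 / 0.338 = 4.101 km

4.10 km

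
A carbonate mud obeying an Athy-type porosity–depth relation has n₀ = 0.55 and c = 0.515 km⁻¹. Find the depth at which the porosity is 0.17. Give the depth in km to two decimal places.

2.28 km

Invert Athy's law: d = ln(n₀/n) / c
d = ln(0.55/0.17) / 0.515 = ln(3.235) / 0.515 = 1.1741 / 0.515 = 2.280 km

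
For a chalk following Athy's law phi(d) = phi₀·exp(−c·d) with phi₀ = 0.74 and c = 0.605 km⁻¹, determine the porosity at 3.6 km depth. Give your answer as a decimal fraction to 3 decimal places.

0.084

phi = phi₀·exp(−c·d) = 0.74 × exp(−0.605 × 3.6) = 0.74 × exp(−2.178)
  = 0.74 × 0.1133 = 0.0838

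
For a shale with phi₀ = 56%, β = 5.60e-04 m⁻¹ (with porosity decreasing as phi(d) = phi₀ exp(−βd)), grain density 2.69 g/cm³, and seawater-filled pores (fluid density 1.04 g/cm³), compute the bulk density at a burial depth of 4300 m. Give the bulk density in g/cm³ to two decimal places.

Working in km (1 km = 1000 m; β in km⁻¹ = β in m⁻¹ × 1000):
Porosity at depth: phi = 0.56·exp(−0.56×4.3) = 0.56×0.0900 = 0.0504
Bulk density: ρ_b = (1−phi)ρ_g + phi·ρ_f = 0.9496×2.69 + 0.0504×1.04
       = 2.554 + 0.052 = 2.607 g/cm³

2.61 g/cm³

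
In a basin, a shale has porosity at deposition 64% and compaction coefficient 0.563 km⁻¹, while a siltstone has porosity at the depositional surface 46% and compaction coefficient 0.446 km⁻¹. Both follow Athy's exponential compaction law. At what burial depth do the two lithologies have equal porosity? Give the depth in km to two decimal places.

Set φ₀ₐ e^(−cₐz) = φ₀ᵦ e^(−cᵦz) ⇒ ln(φ₀ₐ/φ₀ᵦ) = (cₐ − cᵦ)·z
z = ln(0.64/0.46) / (0.563 − 0.446) = 0.3302 / 0.117 = 2.823 km

2.82 km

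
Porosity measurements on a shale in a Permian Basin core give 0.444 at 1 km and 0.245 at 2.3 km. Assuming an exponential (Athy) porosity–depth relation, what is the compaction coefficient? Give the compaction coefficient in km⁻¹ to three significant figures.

Athy: phi(z) = phi₀ e^(−kz) ⇒ phi₁/phi₂ = e^{k(z₂−z₁)} ⇒ k = ln(phi₁/phi₂)/(z₂−z₁)
k = ln(0.444/0.245) / (2.3 − 1) = ln(1.812) / 1.3 = 0.5946 / 1.3 = 0.4574 km⁻¹

0.457 km⁻¹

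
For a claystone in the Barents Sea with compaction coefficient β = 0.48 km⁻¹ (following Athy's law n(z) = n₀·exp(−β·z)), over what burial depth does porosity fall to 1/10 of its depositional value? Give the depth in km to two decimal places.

n/n₀ = 1/10 ⇒ exp(−β·z) = 1/10 ⇒ z = ln(10) / β
z = 2.3026 / 0.48 = 4.797 km

4.80 km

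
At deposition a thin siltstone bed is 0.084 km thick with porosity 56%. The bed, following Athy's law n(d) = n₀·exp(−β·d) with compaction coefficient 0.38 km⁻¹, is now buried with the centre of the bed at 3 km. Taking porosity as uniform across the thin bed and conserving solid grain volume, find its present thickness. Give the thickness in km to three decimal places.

Porosity at 3 km: n = 0.56·exp(−0.38×3) = 0.1791
Solid-volume conservation: h(1−n) = h₀(1−n₀) ⇒ h = h₀·(1−n₀)/(1−n)
h = 0.084 × (1 − 0.56)/(1 − 0.1791) = 0.084 × 0.5360 = 0.0450 km

0.045 km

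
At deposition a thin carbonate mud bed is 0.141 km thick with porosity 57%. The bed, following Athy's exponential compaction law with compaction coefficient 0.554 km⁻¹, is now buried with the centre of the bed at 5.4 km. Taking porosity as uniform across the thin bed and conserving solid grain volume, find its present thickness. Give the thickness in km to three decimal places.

Porosity at 5.4 km: φ = 0.57·exp(−0.554×5.4) = 0.0286
Solid-volume conservation: h(1−φ) = h₀(1−φ₀) ⇒ h = h₀·(1−φ₀)/(1−φ)
h = 0.141 × (1 − 0.57)/(1 − 0.0286) = 0.141 × 0.4427 = 0.0624 km

0.062 km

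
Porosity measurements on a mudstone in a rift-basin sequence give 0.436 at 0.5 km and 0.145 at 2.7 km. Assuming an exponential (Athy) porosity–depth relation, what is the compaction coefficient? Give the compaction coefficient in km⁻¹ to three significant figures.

Athy: φ(z) = φ₀ e^(−cz) ⇒ φ₁/φ₂ = e^{c(z₂−z₁)} ⇒ c = ln(φ₁/φ₂)/(z₂−z₁)
c = ln(0.436/0.145) / (2.7 − 0.5) = ln(3.007) / 2.2 = 1.1009 / 2.2 = 0.5004 km⁻¹

0.500 km⁻¹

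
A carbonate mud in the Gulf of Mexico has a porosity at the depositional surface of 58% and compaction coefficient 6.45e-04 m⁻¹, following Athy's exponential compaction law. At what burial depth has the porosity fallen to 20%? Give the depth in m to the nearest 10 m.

Working in km (1 km = 1000 m; c in km⁻¹ = c in m⁻¹ × 1000):
Invert Athy's law: Z = ln(phi₀/phi) / c
Z = ln(0.58/0.2) / 0.645 = ln(2.9) / 0.645 = 1.0647 / 0.645 = 1.651 km

1650 m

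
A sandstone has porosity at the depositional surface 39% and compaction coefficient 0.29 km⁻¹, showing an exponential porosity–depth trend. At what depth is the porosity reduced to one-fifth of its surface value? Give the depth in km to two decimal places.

5.55 km

n/n₀ = 1/5 ⇒ exp(−k·d) = 1/5 ⇒ d = ln(5) / k
d = 1.6094 / 0.29 = 5.550 km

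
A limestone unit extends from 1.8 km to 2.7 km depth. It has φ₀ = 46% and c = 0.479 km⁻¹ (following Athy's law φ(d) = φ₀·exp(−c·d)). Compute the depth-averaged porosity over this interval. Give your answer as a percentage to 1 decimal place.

15.8%

⟨φ⟩ = (1/(d₂−d₁)) ∫ φ₀ e^(−cd) dd = φ₀·(e^(−c·d₁) − e^(−c·d₂)) / (c·(d₂−d₁))
e^(−0.479×1.8) = 0.4222; e^(−0.479×2.7) = 0.2744
⟨φ⟩ = 0.46 × (0.4222 − 0.2744) / (0.479 × 0.9) = 0.46 × 0.3430 = 0.1578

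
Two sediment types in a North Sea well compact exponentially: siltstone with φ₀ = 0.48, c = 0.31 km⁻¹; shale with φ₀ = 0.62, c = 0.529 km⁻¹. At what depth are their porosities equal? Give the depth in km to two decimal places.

Set φ₀ₐ e^(−cₐd) = φ₀ᵦ e^(−cᵦd) ⇒ ln(φ₀ₐ/φ₀ᵦ) = (cₐ − cᵦ)·d
d = ln(0.48/0.62) / (0.31 − 0.529) = -0.2559 / -0.219 = 1.169 km

1.17 km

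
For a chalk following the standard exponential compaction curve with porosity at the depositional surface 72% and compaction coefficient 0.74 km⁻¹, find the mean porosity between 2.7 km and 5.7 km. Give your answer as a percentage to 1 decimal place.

3.9%

⟨phi⟩ = (1/(d₂−d₁)) ∫ phi₀ e^(−βd) dd = phi₀·(e^(−β·d₁) − e^(−β·d₂)) / (β·(d₂−d₁))
e^(−0.74×2.7) = 0.1356; e^(−0.74×5.7) = 0.0147
⟨phi⟩ = 0.72 × (0.1356 − 0.0147) / (0.74 × 3) = 0.72 × 0.0544 = 0.0392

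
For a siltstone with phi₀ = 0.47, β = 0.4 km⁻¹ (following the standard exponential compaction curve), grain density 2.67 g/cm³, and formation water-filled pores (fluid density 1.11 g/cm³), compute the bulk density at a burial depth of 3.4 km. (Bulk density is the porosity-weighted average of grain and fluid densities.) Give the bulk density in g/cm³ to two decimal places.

Porosity at depth: phi = 0.47·exp(−0.4×3.4) = 0.47×0.2567 = 0.1206
Bulk density: ρ_b = (1−phi)ρ_g + phi·ρ_f = 0.8794×2.67 + 0.1206×1.11
       = 2.348 + 0.134 = 2.482 g/cm³

2.48 g/cm³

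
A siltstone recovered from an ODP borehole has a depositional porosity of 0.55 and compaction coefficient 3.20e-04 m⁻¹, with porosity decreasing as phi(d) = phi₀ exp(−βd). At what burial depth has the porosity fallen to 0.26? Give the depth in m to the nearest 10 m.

Working in km (1 km = 1000 m; β in km⁻¹ = β in m⁻¹ × 1000):
Invert Athy's law: d = ln(phi₀/phi) / β
d = ln(0.55/0.26) / 0.32 = ln(2.115) / 0.32 = 0.7492 / 0.32 = 2.341 km

2340 m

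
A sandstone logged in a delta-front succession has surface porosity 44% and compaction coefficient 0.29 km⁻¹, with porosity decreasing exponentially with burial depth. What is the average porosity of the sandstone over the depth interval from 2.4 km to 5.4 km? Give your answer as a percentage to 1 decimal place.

14.7%

⟨n⟩ = (1/(z₂−z₁)) ∫ n₀ e^(−βz) dz = n₀·(e^(−β·z₁) − e^(−β·z₂)) / (β·(z₂−z₁))
e^(−0.29×2.4) = 0.4986; e^(−0.29×5.4) = 0.2089
⟨n⟩ = 0.44 × (0.4986 − 0.2089) / (0.29 × 3) = 0.44 × 0.3330 = 0.1465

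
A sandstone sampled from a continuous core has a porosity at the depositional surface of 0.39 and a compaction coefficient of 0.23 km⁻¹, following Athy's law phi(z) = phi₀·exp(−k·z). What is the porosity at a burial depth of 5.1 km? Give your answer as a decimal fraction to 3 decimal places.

0.121

phi = phi₀·exp(−k·z) = 0.39 × exp(−0.23 × 5.1) = 0.39 × exp(−1.173)
  = 0.39 × 0.3094 = 0.1207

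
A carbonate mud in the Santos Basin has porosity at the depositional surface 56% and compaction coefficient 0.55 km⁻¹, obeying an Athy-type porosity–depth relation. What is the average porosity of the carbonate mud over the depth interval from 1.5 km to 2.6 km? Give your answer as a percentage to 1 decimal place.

18.4%

⟨n⟩ = (1/(d₂−d₁)) ∫ n₀ e^(−kd) dd = n₀·(e^(−k·d₁) − e^(−k·d₂)) / (k·(d₂−d₁))
e^(−0.55×1.5) = 0.4382; e^(−0.55×2.6) = 0.2393
⟨n⟩ = 0.56 × (0.4382 − 0.2393) / (0.55 × 1.1) = 0.56 × 0.3288 = 0.1841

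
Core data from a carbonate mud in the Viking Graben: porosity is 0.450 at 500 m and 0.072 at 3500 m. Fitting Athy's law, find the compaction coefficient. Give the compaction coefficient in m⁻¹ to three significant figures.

Working in km (1 km = 1000 m; c in km⁻¹ = c in m⁻¹ × 1000):
Athy: phi(Z) = phi₀ e^(−cZ) ⇒ phi₁/phi₂ = e^{c(Z₂−Z₁)} ⇒ c = ln(phi₁/phi₂)/(Z₂−Z₁)
c = ln(0.45/0.072) / (3.5 − 0.5) = ln(6.25) / 3 = 1.8326 / 3 = 0.6109 km⁻¹

0.000611 m⁻¹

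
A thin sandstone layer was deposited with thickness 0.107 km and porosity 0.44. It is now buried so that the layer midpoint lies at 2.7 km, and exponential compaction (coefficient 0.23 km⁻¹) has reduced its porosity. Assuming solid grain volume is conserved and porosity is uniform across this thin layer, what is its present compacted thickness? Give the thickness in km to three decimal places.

0.078 km

Porosity at 2.7 km: φ = 0.44·exp(−0.23×2.7) = 0.2365
Solid-volume conservation: h(1−φ) = h₀(1−φ₀) ⇒ h = h₀·(1−φ₀)/(1−φ)
h = 0.107 × (1 − 0.44)/(1 − 0.2365) = 0.107 × 0.7334 = 0.0785 km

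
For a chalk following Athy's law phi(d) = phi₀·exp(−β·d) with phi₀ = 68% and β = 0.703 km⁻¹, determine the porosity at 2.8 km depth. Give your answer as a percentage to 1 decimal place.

phi = phi₀·exp(−β·d) = 0.68 × exp(−0.703 × 2.8) = 0.68 × exp(−1.968)
  = 0.68 × 0.1397 = 0.0950

9.5%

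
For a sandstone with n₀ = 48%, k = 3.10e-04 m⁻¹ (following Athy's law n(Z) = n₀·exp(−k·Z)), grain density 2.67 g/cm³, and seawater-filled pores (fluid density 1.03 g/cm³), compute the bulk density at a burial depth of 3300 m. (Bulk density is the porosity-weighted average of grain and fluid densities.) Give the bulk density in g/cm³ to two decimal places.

2.39 g/cm³

Working in km (1 km = 1000 m; k in km⁻¹ = k in m⁻¹ × 1000):
Porosity at depth: n = 0.48·exp(−0.31×3.3) = 0.48×0.3595 = 0.1726
Bulk density: ρ_b = (1−n)ρ_g + n·ρ_f = 0.8274×2.67 + 0.1726×1.03
       = 2.209 + 0.178 = 2.387 g/cm³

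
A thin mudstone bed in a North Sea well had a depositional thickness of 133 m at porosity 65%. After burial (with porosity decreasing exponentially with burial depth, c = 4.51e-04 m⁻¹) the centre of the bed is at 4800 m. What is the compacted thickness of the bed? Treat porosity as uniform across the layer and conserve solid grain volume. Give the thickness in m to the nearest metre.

Working in km (1 km = 1000 m; c in km⁻¹ = c in m⁻¹ × 1000):
Porosity at 4.8 km: n = 0.65·exp(−0.451×4.8) = 0.0746
Solid-volume conservation: h(1−n) = h₀(1−n₀) ⇒ h = h₀·(1−n₀)/(1−n)
h = 0.133 × (1 − 0.65)/(1 − 0.0746) = 0.133 × 0.3782 = 0.0503 km

50 m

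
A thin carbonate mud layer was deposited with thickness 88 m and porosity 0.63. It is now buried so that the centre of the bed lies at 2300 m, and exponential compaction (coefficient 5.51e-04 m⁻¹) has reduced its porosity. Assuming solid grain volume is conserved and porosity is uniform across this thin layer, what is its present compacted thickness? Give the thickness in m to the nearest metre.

Working in km (1 km = 1000 m; c in km⁻¹ = c in m⁻¹ × 1000):
Porosity at 2.3 km: phi = 0.63·exp(−0.551×2.3) = 0.1774
Solid-volume conservation: h(1−phi) = h₀(1−phi₀) ⇒ h = h₀·(1−phi₀)/(1−phi)
h = 0.088 × (1 − 0.63)/(1 − 0.1774) = 0.088 × 0.4498 = 0.0396 km

40 m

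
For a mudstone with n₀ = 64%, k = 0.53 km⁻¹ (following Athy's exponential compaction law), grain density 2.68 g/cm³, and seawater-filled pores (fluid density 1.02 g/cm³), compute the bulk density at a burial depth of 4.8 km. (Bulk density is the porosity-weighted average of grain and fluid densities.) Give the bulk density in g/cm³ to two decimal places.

2.60 g/cm³

Porosity at depth: n = 0.64·exp(−0.53×4.8) = 0.64×0.0786 = 0.0503
Bulk density: ρ_b = (1−n)ρ_g + n·ρ_f = 0.9497×2.68 + 0.0503×1.02
       = 2.545 + 0.051 = 2.597 g/cm³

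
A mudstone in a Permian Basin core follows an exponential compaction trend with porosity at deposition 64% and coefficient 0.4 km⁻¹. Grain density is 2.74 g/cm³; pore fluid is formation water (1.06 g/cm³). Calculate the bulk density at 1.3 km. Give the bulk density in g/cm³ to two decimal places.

2.10 g/cm³

Porosity at depth: n = 0.64·exp(−0.4×1.3) = 0.64×0.5945 = 0.3805
Bulk density: ρ_b = (1−n)ρ_g + n·ρ_f = 0.6195×2.74 + 0.3805×1.06
       = 1.697 + 0.403 = 2.101 g/cm³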